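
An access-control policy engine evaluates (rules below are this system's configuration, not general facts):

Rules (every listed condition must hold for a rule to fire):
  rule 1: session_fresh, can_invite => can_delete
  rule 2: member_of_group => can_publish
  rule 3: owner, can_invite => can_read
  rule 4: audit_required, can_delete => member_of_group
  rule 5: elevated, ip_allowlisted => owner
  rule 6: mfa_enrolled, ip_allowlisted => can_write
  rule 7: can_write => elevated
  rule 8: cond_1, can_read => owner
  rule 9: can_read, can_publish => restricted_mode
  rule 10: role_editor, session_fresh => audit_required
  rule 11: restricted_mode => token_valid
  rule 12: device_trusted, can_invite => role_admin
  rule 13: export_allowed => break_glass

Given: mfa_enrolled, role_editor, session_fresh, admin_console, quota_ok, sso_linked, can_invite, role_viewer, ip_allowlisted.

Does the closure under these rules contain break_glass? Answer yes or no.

no

Round 1: rule 1 [session_fresh, can_invite => can_delete]; rule 6 [mfa_enrolled, ip_allowlisted => can_write]; rule 10 [role_editor, session_fresh => audit_required]. New: can_delete, can_write, audit_required.
Round 2: rule 4 [audit_required, can_delete => member_of_group]; rule 7 [can_write => elevated]. New: member_of_group, elevated.
Round 3: rule 2 [member_of_group => can_publish]; rule 5 [elevated, ip_allowlisted => owner]. New: can_publish, owner.
Round 4: rule 3 [owner, can_invite => can_read]. New: can_read.
Round 5: rule 9 [can_read, can_publish => restricted_mode]. New: restricted_mode.
Round 6: rule 11 [restricted_mode => token_valid]. New: token_valid.
Fixed point reached. break_glass is concluded only by rule 13; rule 13 needs export_allowed (never derived).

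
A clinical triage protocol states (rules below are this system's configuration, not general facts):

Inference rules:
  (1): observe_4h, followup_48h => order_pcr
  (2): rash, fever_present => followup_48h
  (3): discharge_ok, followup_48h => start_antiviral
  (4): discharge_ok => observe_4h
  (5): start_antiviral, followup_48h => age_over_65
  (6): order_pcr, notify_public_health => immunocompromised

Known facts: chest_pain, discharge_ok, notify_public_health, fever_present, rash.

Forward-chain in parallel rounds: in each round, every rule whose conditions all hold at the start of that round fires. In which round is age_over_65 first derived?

Round 1: (2) [rash, fever_present => followup_48h]; (4) [discharge_ok => observe_4h]. New: followup_48h, observe_4h.
Round 2: (1) [observe_4h, followup_48h => order_pcr]; (3) [discharge_ok, followup_48h => start_antiviral]. New: order_pcr, start_antiviral.
Round 3: (5) [start_antiviral, followup_48h => age_over_65]; (6) [order_pcr, notify_public_health => immunocompromised]. New: age_over_65, immunocompromised.
age_over_65 first appears in round 3.

3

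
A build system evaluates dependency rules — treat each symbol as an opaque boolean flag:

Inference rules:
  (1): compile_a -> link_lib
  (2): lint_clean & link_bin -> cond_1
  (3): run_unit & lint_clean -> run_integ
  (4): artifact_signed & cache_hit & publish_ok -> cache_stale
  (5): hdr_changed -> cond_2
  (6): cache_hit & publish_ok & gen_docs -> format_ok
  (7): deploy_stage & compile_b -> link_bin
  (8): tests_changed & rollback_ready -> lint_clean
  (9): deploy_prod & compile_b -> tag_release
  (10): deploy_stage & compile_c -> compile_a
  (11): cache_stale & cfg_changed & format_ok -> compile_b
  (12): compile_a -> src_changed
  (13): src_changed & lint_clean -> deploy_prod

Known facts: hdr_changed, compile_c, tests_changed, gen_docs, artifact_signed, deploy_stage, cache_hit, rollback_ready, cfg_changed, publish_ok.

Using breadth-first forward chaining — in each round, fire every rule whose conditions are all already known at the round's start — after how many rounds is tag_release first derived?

Round 1: (4) [artifact_signed & cache_hit & publish_ok -> cache_stale]; (5) [hdr_changed -> cond_2]; (6) [cache_hit & publish_ok & gen_docs -> format_ok]; (8) [tests_changed & rollback_ready -> lint_clean]; (10) [deploy_stage & compile_c -> compile_a]. New: cache_stale, cond_2, format_ok, lint_clean, compile_a.
Round 2: (1) [compile_a -> link_lib]; (11) [cache_stale & cfg_changed & format_ok -> compile_b]; (12) [compile_a -> src_changed]. New: link_lib, compile_b, src_changed.
Round 3: (7) [deploy_stage & compile_b -> link_bin]; (13) [src_changed & lint_clean -> deploy_prod]. New: link_bin, deploy_prod.
Round 4: (2) [lint_clean & link_bin -> cond_1]; (9) [deploy_prod & compile_b -> tag_release]. New: cond_1, tag_release.
tag_release first appears in round 4.

4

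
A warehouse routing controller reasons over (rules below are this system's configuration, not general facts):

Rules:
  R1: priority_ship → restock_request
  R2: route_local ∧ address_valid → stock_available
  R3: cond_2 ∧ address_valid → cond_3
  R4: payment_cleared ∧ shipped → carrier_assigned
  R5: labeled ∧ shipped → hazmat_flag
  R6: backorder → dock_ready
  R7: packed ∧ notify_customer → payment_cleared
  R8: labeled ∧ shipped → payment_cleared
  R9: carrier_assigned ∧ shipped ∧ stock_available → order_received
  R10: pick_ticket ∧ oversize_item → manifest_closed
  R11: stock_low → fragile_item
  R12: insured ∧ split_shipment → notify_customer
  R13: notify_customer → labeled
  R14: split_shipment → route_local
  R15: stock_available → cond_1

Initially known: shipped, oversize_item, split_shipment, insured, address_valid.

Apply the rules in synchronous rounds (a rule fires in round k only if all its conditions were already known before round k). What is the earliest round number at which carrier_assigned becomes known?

4

Round 1: R12 [insured ∧ split_shipment → notify_customer]; R14 [split_shipment → route_local]. New: notify_customer, route_local.
Round 2: R2 [route_local ∧ address_valid → stock_available]; R13 [notify_customer → labeled]. New: stock_available, labeled.
Round 3: R5 [labeled ∧ shipped → hazmat_flag]; R8 [labeled ∧ shipped → payment_cleared]; R15 [stock_available → cond_1]. New: hazmat_flag, payment_cleared, cond_1.
Round 4: R4 [payment_cleared ∧ shipped → carrier_assigned]. New: carrier_assigned.
carrier_assigned first appears in round 4.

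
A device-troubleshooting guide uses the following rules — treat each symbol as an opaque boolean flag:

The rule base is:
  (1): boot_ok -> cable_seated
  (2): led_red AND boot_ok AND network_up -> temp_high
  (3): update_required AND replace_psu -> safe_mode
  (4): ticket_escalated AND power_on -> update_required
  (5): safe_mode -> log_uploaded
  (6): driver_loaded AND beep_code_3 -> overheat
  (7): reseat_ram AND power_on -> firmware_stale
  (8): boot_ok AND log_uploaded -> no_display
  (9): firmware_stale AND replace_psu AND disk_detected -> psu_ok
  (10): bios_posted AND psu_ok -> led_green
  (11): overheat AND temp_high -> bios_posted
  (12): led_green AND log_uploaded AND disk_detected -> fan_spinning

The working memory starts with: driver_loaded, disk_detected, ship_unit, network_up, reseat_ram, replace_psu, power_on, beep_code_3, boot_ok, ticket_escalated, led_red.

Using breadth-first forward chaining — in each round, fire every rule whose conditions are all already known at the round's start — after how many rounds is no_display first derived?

4

Round 1 fires (1), (2), (4), (6), (7), giving cable_seated, temp_high, update_required, overheat, firmware_stale.
Round 2 fires (3), (9), (11), giving safe_mode, psu_ok, bios_posted.
Round 3 fires (5), (10), giving log_uploaded, led_green.
Round 4 fires (8), (12), giving no_display, fan_spinning.
no_display first appears in round 4.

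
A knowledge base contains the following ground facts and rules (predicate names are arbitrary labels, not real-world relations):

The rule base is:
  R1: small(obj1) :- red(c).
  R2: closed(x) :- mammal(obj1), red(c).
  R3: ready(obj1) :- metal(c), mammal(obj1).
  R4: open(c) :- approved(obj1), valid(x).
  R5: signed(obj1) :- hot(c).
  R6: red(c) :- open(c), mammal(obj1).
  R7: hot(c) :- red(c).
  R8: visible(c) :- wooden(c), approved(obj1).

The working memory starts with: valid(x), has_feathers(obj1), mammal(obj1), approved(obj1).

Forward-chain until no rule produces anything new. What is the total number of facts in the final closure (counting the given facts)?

Round 1 fires R4, giving open(c).
Round 2 fires R6, giving red(c).
Round 3 fires R1, R2, R7, giving small(obj1), closed(x), hot(c).
Round 4 fires R5, giving signed(obj1).
Closure: {approved(obj1), closed(x), has_feathers(obj1), hot(c), mammal(obj1), open(c), red(c), signed(obj1), small(obj1), valid(x)} — 10 facts.

10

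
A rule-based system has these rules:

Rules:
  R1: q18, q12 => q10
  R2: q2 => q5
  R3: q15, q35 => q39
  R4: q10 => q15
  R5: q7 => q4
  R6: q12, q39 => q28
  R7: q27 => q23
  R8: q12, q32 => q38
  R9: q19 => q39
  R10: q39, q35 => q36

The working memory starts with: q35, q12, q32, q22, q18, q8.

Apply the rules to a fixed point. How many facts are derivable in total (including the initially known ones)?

12

Round 1: R1 [q18, q12 => q10]; R8 [q12, q32 => q38]. Adds q10, q38.
Round 2: R4 [q10 => q15]. Adds q15.
Round 3: R3 [q15, q35 => q39]. Adds q39.
Round 4: R6 [q12, q39 => q28]; R10 [q39, q35 => q36]. Adds q28, q36.
Closure: {q10, q12, q15, q18, q22, q28, q32, q35, q36, q38, q39, q8} — 12 facts.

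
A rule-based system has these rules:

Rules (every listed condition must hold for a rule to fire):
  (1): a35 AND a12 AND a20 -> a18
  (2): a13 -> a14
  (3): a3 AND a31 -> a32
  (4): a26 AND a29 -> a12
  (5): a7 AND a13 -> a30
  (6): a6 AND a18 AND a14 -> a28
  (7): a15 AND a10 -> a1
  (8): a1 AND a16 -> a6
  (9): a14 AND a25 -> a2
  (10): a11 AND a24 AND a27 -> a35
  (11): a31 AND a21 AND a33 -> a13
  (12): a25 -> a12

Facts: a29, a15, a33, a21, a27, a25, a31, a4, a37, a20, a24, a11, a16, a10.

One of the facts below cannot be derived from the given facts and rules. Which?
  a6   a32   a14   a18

a32

Round 1: (7) [a15 AND a10 -> a1]; (10) [a11 AND a24 AND a27 -> a35]; (11) [a31 AND a21 AND a33 -> a13]; (12) [a25 -> a12]. New: a1, a35, a13, a12.
Round 2: (1) [a35 AND a12 AND a20 -> a18]; (2) [a13 -> a14]; (8) [a1 AND a16 -> a6]. New: a18, a14, a6.
Round 3: (6) [a6 AND a18 AND a14 -> a28]; (9) [a14 AND a25 -> a2]. New: a28, a2.
Derived: a18 (round 2), a6 (round 2), a14 (round 2). a32 never appears in any round.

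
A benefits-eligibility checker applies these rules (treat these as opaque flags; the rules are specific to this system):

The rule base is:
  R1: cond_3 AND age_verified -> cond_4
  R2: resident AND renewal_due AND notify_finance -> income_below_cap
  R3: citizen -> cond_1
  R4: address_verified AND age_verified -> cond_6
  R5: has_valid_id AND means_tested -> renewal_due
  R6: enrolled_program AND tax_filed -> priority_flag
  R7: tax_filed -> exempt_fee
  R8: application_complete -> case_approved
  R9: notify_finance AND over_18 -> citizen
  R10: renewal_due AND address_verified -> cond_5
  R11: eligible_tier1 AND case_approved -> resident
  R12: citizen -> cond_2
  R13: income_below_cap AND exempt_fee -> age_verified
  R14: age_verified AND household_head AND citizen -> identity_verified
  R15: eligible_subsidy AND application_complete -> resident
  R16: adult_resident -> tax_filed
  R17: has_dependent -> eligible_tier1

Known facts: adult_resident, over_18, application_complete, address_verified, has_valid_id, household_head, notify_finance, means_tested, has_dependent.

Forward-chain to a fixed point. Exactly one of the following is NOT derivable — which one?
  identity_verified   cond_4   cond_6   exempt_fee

cond_4

Round 1: R5 [has_valid_id AND means_tested -> renewal_due]; R8 [application_complete -> case_approved]; R9 [notify_finance AND over_18 -> citizen]; R16 [adult_resident -> tax_filed]; R17 [has_dependent -> eligible_tier1]. New: renewal_due, case_approved, citizen, tax_filed, eligible_tier1.
Round 2: R3 [citizen -> cond_1]; R7 [tax_filed -> exempt_fee]; R10 [renewal_due AND address_verified -> cond_5]; R11 [eligible_tier1 AND case_approved -> resident]; R12 [citizen -> cond_2]. New: cond_1, exempt_fee, cond_5, resident, cond_2.
Round 3: R2 [resident AND renewal_due AND notify_finance -> income_below_cap]. New: income_below_cap.
Round 4: R13 [income_below_cap AND exempt_fee -> age_verified]. New: age_verified.
Round 5: R4 [address_verified AND age_verified -> cond_6]; R14 [age_verified AND household_head AND citizen -> identity_verified]. New: cond_6, identity_verified.
Derived: cond_6 (round 5), identity_verified (round 5), exempt_fee (round 2). cond_4 never appears in any round.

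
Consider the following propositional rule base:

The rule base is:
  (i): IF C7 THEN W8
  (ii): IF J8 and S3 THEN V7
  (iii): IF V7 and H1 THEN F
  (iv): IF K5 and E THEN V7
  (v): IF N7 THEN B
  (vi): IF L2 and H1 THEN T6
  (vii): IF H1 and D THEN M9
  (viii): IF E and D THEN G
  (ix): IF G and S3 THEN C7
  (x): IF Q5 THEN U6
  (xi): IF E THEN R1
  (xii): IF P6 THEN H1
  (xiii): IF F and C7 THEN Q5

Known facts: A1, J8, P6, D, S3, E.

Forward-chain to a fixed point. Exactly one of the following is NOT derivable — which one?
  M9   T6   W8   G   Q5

T6

Round 1: (ii) [IF J8 and S3 THEN V7]; (viii) [IF E and D THEN G]; (xi) [IF E THEN R1]; (xii) [IF P6 THEN H1]. Adds V7, G, R1, H1.
Round 2: (iii) [IF V7 and H1 THEN F]; (vii) [IF H1 and D THEN M9]; (ix) [IF G and S3 THEN C7]. Adds F, M9, C7.
Round 3: (i) [IF C7 THEN W8]; (xiii) [IF F and C7 THEN Q5]. Adds W8, Q5.
Round 4: (x) [IF Q5 THEN U6]. Adds U6.
Derived: Q5 (round 3), W8 (round 3), M9 (round 2), G (round 1). T6 never appears in any round.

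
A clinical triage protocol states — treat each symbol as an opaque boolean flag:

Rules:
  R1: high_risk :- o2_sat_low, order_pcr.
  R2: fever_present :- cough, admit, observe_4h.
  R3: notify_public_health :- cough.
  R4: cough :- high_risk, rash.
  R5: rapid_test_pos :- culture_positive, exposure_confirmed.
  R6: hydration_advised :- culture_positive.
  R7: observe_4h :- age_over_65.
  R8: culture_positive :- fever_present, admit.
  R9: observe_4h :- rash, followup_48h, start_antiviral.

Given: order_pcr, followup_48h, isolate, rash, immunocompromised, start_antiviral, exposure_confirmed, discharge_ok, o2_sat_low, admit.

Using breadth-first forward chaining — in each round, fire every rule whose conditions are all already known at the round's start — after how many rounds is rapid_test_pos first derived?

Round 1 fires R1, R9, giving high_risk, observe_4h.
Round 2 fires R4, giving cough.
Round 3 fires R2, R3, giving fever_present, notify_public_health.
Round 4 fires R8, giving culture_positive.
Round 5 fires R5, R6, giving rapid_test_pos, hydration_advised.
rapid_test_pos first appears in round 5.

5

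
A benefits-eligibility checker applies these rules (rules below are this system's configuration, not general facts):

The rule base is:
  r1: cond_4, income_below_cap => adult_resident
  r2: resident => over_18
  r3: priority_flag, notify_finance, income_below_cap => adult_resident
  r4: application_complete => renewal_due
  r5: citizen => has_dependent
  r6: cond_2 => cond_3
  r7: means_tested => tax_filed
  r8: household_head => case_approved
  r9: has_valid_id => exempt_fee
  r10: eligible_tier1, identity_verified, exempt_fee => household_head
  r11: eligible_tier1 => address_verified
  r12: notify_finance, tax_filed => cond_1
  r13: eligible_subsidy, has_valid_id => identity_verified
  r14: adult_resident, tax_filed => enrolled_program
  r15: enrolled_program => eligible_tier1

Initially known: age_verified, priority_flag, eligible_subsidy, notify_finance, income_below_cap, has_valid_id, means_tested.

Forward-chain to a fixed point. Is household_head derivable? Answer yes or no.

Round 1: r3 [priority_flag, notify_finance, income_below_cap => adult_resident]; r7 [means_tested => tax_filed]; r9 [has_valid_id => exempt_fee]; r13 [eligible_subsidy, has_valid_id => identity_verified]. Adds adult_resident, tax_filed, exempt_fee, identity_verified.
Round 2: r12 [notify_finance, tax_filed => cond_1]; r14 [adult_resident, tax_filed => enrolled_program]. Adds cond_1, enrolled_program.
Round 3: r15 [enrolled_program => eligible_tier1]. Adds eligible_tier1.
Round 4: r10 [eligible_tier1, identity_verified, exempt_fee => household_head]; r11 [eligible_tier1 => address_verified]. Adds household_head, address_verified.
Round 5: r8 [household_head => case_approved]. Adds case_approved.
household_head appears in round 4, so it is derivable.

yes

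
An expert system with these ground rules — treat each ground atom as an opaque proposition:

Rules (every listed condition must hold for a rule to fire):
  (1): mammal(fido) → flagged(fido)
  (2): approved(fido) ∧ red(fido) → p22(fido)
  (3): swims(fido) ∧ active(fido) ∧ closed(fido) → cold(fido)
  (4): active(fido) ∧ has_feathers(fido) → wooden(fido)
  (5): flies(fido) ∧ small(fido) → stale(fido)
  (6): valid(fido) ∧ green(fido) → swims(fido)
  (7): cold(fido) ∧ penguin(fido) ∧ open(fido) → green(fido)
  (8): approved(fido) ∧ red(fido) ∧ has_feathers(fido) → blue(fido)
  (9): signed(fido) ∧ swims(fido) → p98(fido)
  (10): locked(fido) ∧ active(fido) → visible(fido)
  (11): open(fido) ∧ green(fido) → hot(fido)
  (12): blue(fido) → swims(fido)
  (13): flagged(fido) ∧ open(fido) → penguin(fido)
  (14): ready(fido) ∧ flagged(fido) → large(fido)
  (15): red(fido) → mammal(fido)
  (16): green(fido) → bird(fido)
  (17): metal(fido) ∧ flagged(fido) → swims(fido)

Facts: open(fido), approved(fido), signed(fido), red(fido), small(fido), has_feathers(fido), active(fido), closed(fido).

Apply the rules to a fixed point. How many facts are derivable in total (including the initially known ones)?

20

Round 1 fires (2), (4), (8), (15), giving p22(fido), wooden(fido), blue(fido), mammal(fido).
Round 2 fires (1), (12), giving flagged(fido), swims(fido).
Round 3 fires (3), (9), (13), giving cold(fido), p98(fido), penguin(fido).
Round 4 fires (7), giving green(fido).
Round 5 fires (11), (16), giving hot(fido), bird(fido).
Closure: {active(fido), approved(fido), bird(fido), blue(fido), closed(fido), cold(fido), flagged(fido), green(fido), has_feathers(fido), hot(fido), mammal(fido), open(fido), p22(fido), p98(fido), penguin(fido), red(fido), signed(fido), small(fido), swims(fido), wooden(fido)} — 20 facts.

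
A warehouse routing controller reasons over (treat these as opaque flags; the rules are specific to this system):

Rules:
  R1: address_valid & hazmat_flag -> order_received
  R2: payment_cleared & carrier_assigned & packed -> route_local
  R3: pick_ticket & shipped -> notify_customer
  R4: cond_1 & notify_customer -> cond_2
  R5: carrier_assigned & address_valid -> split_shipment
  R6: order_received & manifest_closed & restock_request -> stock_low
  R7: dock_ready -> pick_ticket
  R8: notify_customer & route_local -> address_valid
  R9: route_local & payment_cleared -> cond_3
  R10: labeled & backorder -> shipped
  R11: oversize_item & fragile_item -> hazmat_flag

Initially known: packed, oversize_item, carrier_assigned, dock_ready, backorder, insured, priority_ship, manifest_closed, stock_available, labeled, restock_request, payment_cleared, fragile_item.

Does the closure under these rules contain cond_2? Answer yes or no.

Round 1: R2 [payment_cleared & carrier_assigned & packed -> route_local]; R7 [dock_ready -> pick_ticket]; R10 [labeled & backorder -> shipped]; R11 [oversize_item & fragile_item -> hazmat_flag]. New: route_local, pick_ticket, shipped, hazmat_flag.
Round 2: R3 [pick_ticket & shipped -> notify_customer]; R9 [route_local & payment_cleared -> cond_3]. New: notify_customer, cond_3.
Round 3: R8 [notify_customer & route_local -> address_valid]. New: address_valid.
Round 4: R1 [address_valid & hazmat_flag -> order_received]; R5 [carrier_assigned & address_valid -> split_shipment]. New: order_received, split_shipment.
Round 5: R6 [order_received & manifest_closed & restock_request -> stock_low]. New: stock_low.
Fixed point reached. cond_2 is concluded only by R4; R4 needs cond_1 (never derived).

no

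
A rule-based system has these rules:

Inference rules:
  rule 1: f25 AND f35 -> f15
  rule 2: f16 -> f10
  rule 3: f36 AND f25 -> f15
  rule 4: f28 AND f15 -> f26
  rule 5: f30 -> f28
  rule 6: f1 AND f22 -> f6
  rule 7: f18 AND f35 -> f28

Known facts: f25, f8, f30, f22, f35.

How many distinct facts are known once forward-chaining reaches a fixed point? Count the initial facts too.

Round 1 fires rule 1, rule 5, giving f15, f28.
Round 2 fires rule 4, giving f26.
Closure: {f15, f22, f25, f26, f28, f30, f35, f8} — 8 facts.

8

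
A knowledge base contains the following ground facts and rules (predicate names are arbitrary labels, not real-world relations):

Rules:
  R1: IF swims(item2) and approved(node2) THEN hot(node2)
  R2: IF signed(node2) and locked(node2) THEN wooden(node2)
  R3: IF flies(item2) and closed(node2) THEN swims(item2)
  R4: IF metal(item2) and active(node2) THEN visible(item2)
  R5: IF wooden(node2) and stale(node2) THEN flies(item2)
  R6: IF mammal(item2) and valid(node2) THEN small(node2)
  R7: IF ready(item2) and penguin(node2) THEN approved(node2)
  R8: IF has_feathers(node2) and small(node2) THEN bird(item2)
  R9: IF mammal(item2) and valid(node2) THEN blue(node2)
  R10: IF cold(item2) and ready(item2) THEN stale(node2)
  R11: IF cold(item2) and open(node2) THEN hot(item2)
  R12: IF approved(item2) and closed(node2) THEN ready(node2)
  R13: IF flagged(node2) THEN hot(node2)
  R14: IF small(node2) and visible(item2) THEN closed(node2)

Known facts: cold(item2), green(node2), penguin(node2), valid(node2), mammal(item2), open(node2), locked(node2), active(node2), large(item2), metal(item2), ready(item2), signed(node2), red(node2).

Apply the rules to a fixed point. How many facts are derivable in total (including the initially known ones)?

Round 1 fires R2, R4, R6, R7, R9, R10, R11, giving wooden(node2), visible(item2), small(node2), approved(node2), blue(node2), stale(node2), hot(item2).
Round 2 fires R5, R14, giving flies(item2), closed(node2).
Round 3 fires R3, giving swims(item2).
Round 4 fires R1, giving hot(node2).
Closure: {active(node2), approved(node2), blue(node2), closed(node2), cold(item2), flies(item2), green(node2), hot(item2), hot(node2), large(item2), locked(node2), mammal(item2), metal(item2), open(node2), penguin(node2), ready(item2), red(node2), signed(node2), small(node2), stale(node2), swims(item2), valid(node2), visible(item2), wooden(node2)} — 24 facts.

24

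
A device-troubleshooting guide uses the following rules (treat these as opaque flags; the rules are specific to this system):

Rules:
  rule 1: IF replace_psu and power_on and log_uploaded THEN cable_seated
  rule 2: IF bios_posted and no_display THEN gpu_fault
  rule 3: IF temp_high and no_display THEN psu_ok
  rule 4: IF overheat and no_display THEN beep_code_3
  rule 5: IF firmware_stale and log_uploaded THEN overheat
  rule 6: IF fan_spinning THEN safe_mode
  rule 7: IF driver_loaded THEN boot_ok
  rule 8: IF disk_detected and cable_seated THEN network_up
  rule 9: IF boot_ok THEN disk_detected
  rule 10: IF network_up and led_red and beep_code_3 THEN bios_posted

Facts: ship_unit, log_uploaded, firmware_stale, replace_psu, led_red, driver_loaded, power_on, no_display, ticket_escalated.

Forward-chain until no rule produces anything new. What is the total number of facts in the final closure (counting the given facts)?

Round 1 fires rule 1, rule 5, rule 7, giving cable_seated, overheat, boot_ok.
Round 2 fires rule 4, rule 9, giving beep_code_3, disk_detected.
Round 3 fires rule 8, giving network_up.
Round 4 fires rule 10, giving bios_posted.
Round 5 fires rule 2, giving gpu_fault.
Closure: {beep_code_3, bios_posted, boot_ok, cable_seated, disk_detected, driver_loaded, firmware_stale, gpu_fault, led_red, log_uploaded, network_up, no_display, overheat, power_on, replace_psu, ship_unit, ticket_escalated} — 17 facts.

17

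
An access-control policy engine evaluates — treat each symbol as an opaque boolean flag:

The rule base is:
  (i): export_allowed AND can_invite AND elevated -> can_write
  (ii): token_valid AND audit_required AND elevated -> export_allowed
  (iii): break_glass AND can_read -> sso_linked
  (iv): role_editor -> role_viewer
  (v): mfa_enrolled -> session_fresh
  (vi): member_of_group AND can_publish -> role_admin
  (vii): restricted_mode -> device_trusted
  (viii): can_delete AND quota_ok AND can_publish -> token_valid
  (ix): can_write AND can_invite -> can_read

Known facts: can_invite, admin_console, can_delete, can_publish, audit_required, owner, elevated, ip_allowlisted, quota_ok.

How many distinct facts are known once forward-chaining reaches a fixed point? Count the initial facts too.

13

Round 1: (viii) [can_delete AND quota_ok AND can_publish -> token_valid]. New: token_valid.
Round 2: (ii) [token_valid AND audit_required AND elevated -> export_allowed]. New: export_allowed.
Round 3: (i) [export_allowed AND can_invite AND elevated -> can_write]. New: can_write.
Round 4: (ix) [can_write AND can_invite -> can_read]. New: can_read.
Closure: {admin_console, audit_required, can_delete, can_invite, can_publish, can_read, can_write, elevated, export_allowed, ip_allowlisted, owner, quota_ok, token_valid} — 13 facts.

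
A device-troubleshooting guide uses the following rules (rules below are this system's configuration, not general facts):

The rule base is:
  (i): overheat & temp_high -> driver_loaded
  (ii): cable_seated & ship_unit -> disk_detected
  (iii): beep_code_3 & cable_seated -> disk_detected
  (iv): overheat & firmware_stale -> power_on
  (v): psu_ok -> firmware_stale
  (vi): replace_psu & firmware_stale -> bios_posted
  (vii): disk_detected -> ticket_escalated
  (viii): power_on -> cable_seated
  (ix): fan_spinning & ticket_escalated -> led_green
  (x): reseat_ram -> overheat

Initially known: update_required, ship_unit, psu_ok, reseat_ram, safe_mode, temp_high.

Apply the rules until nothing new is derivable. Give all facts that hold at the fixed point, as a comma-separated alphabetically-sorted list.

Round 1: (v) [psu_ok -> firmware_stale]; (x) [reseat_ram -> overheat]. New: firmware_stale, overheat.
Round 2: (i) [overheat & temp_high -> driver_loaded]; (iv) [overheat & firmware_stale -> power_on]. New: driver_loaded, power_on.
Round 3: (viii) [power_on -> cable_seated]. New: cable_seated.
Round 4: (ii) [cable_seated & ship_unit -> disk_detected]. New: disk_detected.
Round 5: (vii) [disk_detected -> ticket_escalated]. New: ticket_escalated.

cable_seated, disk_detected, driver_loaded, firmware_stale, overheat, power_on, psu_ok, reseat_ram, safe_mode, ship_unit, temp_high, ticket_escalated, update_required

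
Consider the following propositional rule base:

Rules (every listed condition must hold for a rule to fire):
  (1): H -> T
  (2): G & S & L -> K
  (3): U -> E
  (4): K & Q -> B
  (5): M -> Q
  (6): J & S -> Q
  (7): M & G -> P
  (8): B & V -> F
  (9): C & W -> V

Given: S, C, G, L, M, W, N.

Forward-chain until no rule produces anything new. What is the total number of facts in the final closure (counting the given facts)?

13

[1] (2) [G & S & L -> K]; (5) [M -> Q]; (7) [M & G -> P]; (9) [C & W -> V]. ⇒ new: K, Q, P, V.
[2] (4) [K & Q -> B]. ⇒ new: B.
[3] (8) [B & V -> F]. ⇒ new: F.
Closure: {B, C, F, G, K, L, M, N, P, Q, S, V, W} — 13 facts.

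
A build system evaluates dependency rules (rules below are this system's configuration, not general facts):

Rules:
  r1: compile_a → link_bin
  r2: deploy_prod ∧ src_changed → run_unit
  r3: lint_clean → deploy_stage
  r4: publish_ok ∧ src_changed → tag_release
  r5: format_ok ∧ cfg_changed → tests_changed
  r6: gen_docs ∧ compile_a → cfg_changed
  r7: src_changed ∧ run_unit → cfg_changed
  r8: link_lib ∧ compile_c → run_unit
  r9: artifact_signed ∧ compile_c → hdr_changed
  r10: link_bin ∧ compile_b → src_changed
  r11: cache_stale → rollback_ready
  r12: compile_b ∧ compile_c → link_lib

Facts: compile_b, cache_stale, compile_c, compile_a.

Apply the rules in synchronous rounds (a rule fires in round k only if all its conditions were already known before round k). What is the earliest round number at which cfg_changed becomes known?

3

[1] r1 [compile_a → link_bin]; r11 [cache_stale → rollback_ready]; r12 [compile_b ∧ compile_c → link_lib]. ⇒ new: link_bin, rollback_ready, link_lib.
[2] r8 [link_lib ∧ compile_c → run_unit]; r10 [link_bin ∧ compile_b → src_changed]. ⇒ new: run_unit, src_changed.
[3] r7 [src_changed ∧ run_unit → cfg_changed]. ⇒ new: cfg_changed.
cfg_changed first appears in round 3.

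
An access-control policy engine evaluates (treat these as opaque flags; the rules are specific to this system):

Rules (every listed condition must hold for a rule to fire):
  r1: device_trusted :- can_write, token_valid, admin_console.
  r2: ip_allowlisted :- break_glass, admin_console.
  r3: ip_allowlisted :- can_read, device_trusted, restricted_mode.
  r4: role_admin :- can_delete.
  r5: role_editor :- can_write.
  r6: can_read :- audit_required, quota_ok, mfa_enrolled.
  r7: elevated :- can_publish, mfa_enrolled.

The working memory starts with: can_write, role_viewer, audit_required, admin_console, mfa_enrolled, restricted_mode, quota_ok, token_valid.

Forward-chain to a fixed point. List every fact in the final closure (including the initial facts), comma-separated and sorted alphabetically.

Round 1: r1 [device_trusted :- can_write, token_valid, admin_console.]; r5 [role_editor :- can_write.]; r6 [can_read :- audit_required, quota_ok, mfa_enrolled.]. Adds device_trusted, role_editor, can_read.
Round 2: r3 [ip_allowlisted :- can_read, device_trusted, restricted_mode.]. Adds ip_allowlisted.

admin_console, audit_required, can_read, can_write, device_trusted, ip_allowlisted, mfa_enrolled, quota_ok, restricted_mode, role_editor, role_viewer, token_valid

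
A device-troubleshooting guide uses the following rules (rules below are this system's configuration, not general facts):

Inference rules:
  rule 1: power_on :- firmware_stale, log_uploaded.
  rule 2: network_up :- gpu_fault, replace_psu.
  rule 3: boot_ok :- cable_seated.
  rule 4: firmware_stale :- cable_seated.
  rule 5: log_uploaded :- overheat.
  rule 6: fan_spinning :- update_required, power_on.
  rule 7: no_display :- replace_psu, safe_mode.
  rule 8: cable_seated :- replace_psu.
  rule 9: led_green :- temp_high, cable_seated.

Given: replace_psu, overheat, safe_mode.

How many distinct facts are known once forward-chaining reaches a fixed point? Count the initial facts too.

9

[1] rule 5 [log_uploaded :- overheat.]; rule 7 [no_display :- replace_psu, safe_mode.]; rule 8 [cable_seated :- replace_psu.]. ⇒ new: log_uploaded, no_display, cable_seated.
[2] rule 3 [boot_ok :- cable_seated.]; rule 4 [firmware_stale :- cable_seated.]. ⇒ new: boot_ok, firmware_stale.
[3] rule 1 [power_on :- firmware_stale, log_uploaded.]. ⇒ new: power_on.
Closure: {boot_ok, cable_seated, firmware_stale, log_uploaded, no_display, overheat, power_on, replace_psu, safe_mode} — 9 facts.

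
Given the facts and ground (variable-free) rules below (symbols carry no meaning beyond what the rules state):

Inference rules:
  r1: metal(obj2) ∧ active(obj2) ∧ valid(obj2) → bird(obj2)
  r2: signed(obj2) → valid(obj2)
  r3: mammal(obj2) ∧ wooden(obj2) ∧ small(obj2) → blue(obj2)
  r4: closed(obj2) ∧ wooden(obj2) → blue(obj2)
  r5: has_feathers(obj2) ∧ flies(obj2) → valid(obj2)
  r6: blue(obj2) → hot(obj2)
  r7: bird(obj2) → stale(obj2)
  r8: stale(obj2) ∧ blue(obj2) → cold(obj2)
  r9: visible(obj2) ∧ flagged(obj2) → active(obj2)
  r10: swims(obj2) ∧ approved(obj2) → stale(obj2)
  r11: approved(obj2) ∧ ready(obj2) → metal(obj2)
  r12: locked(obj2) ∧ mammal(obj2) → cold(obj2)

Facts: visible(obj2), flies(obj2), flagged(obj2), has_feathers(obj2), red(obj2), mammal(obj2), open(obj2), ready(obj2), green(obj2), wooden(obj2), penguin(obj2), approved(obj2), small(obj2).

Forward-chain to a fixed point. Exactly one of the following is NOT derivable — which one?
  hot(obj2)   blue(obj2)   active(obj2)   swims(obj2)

swims(obj2)

Round 1: r3 [mammal(obj2) ∧ wooden(obj2) ∧ small(obj2) → blue(obj2)]; r5 [has_feathers(obj2) ∧ flies(obj2) → valid(obj2)]; r9 [visible(obj2) ∧ flagged(obj2) → active(obj2)]; r11 [approved(obj2) ∧ ready(obj2) → metal(obj2)]. New: blue(obj2), valid(obj2), active(obj2), metal(obj2).
Round 2: r1 [metal(obj2) ∧ active(obj2) ∧ valid(obj2) → bird(obj2)]; r6 [blue(obj2) → hot(obj2)]. New: bird(obj2), hot(obj2).
Round 3: r7 [bird(obj2) → stale(obj2)]. New: stale(obj2).
Round 4: r8 [stale(obj2) ∧ blue(obj2) → cold(obj2)]. New: cold(obj2).
Derived: hot(obj2) (round 2), blue(obj2) (round 1), active(obj2) (round 1). swims(obj2) never appears in any round.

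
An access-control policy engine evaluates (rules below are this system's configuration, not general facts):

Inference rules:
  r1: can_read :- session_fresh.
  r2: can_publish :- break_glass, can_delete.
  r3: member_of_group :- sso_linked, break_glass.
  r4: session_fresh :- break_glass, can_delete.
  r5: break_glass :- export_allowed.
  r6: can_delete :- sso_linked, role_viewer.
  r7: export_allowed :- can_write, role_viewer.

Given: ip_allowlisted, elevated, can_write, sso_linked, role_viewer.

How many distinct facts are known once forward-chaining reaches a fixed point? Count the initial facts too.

Round 1 — r6, r7, derive can_delete, export_allowed.
Round 2 — r5, derive break_glass.
Round 3 — r2, r3, r4, derive can_publish, member_of_group, session_fresh.
Round 4 — r1, derive can_read.
Closure: {break_glass, can_delete, can_publish, can_read, can_write, elevated, export_allowed, ip_allowlisted, member_of_group, role_viewer, session_fresh, sso_linked} — 12 facts.

12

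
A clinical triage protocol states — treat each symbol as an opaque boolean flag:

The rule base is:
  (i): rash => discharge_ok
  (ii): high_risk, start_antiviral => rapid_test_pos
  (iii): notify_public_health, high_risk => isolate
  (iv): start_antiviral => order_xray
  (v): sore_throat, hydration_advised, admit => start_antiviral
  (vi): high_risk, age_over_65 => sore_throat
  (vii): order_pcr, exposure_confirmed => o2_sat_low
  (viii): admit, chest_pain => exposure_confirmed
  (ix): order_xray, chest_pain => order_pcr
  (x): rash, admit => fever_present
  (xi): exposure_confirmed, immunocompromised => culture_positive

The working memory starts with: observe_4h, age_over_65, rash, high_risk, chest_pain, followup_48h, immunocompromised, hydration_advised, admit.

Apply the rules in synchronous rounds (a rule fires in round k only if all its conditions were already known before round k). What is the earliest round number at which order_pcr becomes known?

4

Round 1 fires (i), (vi), (viii), (x), giving discharge_ok, sore_throat, exposure_confirmed, fever_present.
Round 2 fires (v), (xi), giving start_antiviral, culture_positive.
Round 3 fires (ii), (iv), giving rapid_test_pos, order_xray.
Round 4 fires (ix), giving order_pcr.
order_pcr first appears in round 4.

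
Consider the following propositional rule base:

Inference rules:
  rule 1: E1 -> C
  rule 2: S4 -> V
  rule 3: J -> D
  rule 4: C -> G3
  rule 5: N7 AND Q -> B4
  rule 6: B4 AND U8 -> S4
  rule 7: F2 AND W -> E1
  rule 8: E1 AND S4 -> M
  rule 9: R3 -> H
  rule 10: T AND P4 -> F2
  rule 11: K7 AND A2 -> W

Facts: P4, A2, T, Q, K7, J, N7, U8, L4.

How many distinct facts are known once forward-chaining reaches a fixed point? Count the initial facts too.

Round 1 fires rule 3, rule 5, rule 10, rule 11, giving D, B4, F2, W.
Round 2 fires rule 6, rule 7, giving S4, E1.
Round 3 fires rule 1, rule 2, rule 8, giving C, V, M.
Round 4 fires rule 4, giving G3.
Closure: {A2, B4, C, D, E1, F2, G3, J, K7, L4, M, N7, P4, Q, S4, T, U8, V, W} — 19 facts.

19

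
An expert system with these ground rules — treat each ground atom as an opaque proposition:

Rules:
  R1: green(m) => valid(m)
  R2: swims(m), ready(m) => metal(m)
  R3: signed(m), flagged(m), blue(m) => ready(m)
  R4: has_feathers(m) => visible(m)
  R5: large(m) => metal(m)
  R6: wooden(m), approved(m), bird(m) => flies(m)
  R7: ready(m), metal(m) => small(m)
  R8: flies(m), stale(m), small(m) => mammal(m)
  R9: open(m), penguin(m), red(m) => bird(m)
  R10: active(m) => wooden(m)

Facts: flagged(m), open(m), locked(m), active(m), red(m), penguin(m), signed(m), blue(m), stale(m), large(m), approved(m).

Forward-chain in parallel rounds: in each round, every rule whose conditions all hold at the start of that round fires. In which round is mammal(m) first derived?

3

Round 1: R3 [signed(m), flagged(m), blue(m) => ready(m)]; R5 [large(m) => metal(m)]; R9 [open(m), penguin(m), red(m) => bird(m)]; R10 [active(m) => wooden(m)]. New: ready(m), metal(m), bird(m), wooden(m).
Round 2: R6 [wooden(m), approved(m), bird(m) => flies(m)]; R7 [ready(m), metal(m) => small(m)]. New: flies(m), small(m).
Round 3: R8 [flies(m), stale(m), small(m) => mammal(m)]. New: mammal(m).
mammal(m) first appears in round 3.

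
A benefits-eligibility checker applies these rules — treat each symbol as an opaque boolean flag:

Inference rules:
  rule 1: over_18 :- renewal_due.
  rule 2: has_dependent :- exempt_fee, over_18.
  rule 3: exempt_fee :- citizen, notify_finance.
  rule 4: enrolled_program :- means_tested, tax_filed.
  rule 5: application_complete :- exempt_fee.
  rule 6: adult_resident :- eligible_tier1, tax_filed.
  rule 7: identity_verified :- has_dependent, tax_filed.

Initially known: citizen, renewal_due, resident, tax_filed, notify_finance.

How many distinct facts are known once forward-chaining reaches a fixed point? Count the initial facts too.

Round 1: rule 1 [over_18 :- renewal_due.]; rule 3 [exempt_fee :- citizen, notify_finance.]. Adds over_18, exempt_fee.
Round 2: rule 2 [has_dependent :- exempt_fee, over_18.]; rule 5 [application_complete :- exempt_fee.]. Adds has_dependent, application_complete.
Round 3: rule 7 [identity_verified :- has_dependent, tax_filed.]. Adds identity_verified.
Closure: {application_complete, citizen, exempt_fee, has_dependent, identity_verified, notify_finance, over_18, renewal_due, resident, tax_filed} — 10 facts.

10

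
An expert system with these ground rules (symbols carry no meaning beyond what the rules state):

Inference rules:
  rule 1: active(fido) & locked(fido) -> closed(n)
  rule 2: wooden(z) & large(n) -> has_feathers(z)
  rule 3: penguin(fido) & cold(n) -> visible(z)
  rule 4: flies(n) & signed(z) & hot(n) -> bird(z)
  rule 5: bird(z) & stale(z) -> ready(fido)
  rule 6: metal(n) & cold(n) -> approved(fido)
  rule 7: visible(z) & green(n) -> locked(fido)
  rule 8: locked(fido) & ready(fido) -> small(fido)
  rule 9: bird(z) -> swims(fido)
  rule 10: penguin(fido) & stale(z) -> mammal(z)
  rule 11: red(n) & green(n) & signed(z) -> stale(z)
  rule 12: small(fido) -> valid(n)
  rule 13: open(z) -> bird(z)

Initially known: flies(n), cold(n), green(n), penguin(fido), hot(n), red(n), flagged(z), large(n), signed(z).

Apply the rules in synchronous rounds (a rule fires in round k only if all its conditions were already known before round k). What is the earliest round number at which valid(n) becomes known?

4

Round 1: rule 3 [penguin(fido) & cold(n) -> visible(z)]; rule 4 [flies(n) & signed(z) & hot(n) -> bird(z)]; rule 11 [red(n) & green(n) & signed(z) -> stale(z)]. New: visible(z), bird(z), stale(z).
Round 2: rule 5 [bird(z) & stale(z) -> ready(fido)]; rule 7 [visible(z) & green(n) -> locked(fido)]; rule 9 [bird(z) -> swims(fido)]; rule 10 [penguin(fido) & stale(z) -> mammal(z)]. New: ready(fido), locked(fido), swims(fido), mammal(z).
Round 3: rule 8 [locked(fido) & ready(fido) -> small(fido)]. New: small(fido).
Round 4: rule 12 [small(fido) -> valid(n)]. New: valid(n).
valid(n) first appears in round 4.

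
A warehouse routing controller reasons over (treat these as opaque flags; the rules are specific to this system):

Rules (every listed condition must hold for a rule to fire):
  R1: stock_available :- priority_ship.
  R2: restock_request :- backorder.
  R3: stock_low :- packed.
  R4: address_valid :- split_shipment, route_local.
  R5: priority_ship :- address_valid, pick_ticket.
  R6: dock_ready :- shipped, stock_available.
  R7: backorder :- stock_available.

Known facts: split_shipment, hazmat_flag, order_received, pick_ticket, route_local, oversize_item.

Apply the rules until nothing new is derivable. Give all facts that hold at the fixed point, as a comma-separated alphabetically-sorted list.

address_valid, backorder, hazmat_flag, order_received, oversize_item, pick_ticket, priority_ship, restock_request, route_local, split_shipment, stock_available

Round 1 fires R4, giving address_valid.
Round 2 fires R5, giving priority_ship.
Round 3 fires R1, giving stock_available.
Round 4 fires R7, giving backorder.
Round 5 fires R2, giving restock_request.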